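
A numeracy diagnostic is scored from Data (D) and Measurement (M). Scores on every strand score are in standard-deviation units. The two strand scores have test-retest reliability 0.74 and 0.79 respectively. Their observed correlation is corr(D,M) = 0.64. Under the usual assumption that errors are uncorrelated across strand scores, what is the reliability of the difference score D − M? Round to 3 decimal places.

Var(D−M) = 1 + 1 − 2·0.64 = 2 − 1.28 = 0.72.
Under uncorrelated errors the observed covariances equal the true-score covariances, so only the own-variance terms attenuate.
True-score variance = [0.74 + 0.79] − 1.28 = 1.53 − 1.28 = 0.25.
Reliability = 0.25 / 0.72 = 0.347.

0.347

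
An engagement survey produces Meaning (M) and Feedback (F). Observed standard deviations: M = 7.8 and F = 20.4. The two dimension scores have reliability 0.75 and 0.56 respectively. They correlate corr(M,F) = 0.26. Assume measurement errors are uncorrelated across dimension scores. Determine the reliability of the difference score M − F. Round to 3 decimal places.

Var(M−F) = 7.8² + 20.4² − 2·7.8·20.4·0.26 = 477 − 82.7424 = 394.258.
Under uncorrelated errors the observed covariances equal the true-score covariances, so only the own-variance terms attenuate.
True-score variance = [7.8²·0.75 + 20.4²·0.56] − 82.7424 = 278.68 − 82.7424 = 195.937.
Reliability = 195.937 / 394.258 = 0.497.

0.497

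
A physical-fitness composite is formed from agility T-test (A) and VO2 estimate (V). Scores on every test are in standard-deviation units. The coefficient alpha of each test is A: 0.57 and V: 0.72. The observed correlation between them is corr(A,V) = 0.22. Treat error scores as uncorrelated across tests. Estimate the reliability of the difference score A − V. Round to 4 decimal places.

0.5449

Var(A−V) = 1 + 1 − 2·0.22 = 2 − 0.44 = 1.56.
Under uncorrelated errors the observed covariances equal the true-score covariances, so only the own-variance terms attenuate.
True-score variance = [0.57 + 0.72] − 0.44 = 1.29 − 0.44 = 0.85.
Reliability = 0.85 / 1.56 = 0.5449.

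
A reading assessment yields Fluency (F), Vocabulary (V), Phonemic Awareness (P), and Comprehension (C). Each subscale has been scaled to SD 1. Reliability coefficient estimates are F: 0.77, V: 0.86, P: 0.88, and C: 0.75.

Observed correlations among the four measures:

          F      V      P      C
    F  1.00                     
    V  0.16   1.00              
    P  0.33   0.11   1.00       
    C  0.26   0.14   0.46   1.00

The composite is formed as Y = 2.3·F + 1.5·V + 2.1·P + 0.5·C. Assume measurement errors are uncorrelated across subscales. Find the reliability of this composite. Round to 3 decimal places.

0.888

Var(Y) = 2.3² + 1.5² + 2.1² + 0.5² + 2·[3.45·0.16 + 4.83·0.33 + 1.15·0.26 + 3.15·0.11 + 0.75·0.14 + 1.05·0.46] = 12.2 + 6.7588 = 18.9588.
Under uncorrelated errors the observed covariances equal the true-score covariances, so only the own-variance terms attenuate.
True-score variance = [2.3²·0.77 + 1.5²·0.86 + 2.1²·0.88 + 0.5²·0.75] + 6.7588 = 10.0766 + 6.7588 = 16.8354.
Reliability = 16.8354 / 18.9588 = 0.888.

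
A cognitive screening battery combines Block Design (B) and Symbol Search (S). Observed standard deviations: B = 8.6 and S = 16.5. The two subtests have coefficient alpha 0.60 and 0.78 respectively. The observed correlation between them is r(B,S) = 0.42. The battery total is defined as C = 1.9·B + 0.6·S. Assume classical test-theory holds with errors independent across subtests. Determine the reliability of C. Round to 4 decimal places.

0.7437

Var(C) = 1.9²·8.6² + 0.6²·16.5² + 2·[1.14·8.6·16.5·0.42] = 365.006 + 135.883 = 500.889.
With uncorrelated errors the cross-covariances are all true-score covariance, so they carry over unchanged; only the diagonal terms shrink to ρᵢσᵢ².
True-score variance = [1.9²·8.6²·0.60 + 0.6²·16.5²·0.78] + 135.883 = 236.645 + 135.883 = 372.529.
Reliability = 372.529 / 500.889 = 0.7437.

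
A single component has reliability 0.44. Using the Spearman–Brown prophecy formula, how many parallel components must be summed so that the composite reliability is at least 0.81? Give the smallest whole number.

k ≥ ρ*(1−ρ₁)/(ρ₁(1−ρ*)) = 0.81·0.56 / (0.44·0.19) = 5.426.
Smallest integer k = 6.

6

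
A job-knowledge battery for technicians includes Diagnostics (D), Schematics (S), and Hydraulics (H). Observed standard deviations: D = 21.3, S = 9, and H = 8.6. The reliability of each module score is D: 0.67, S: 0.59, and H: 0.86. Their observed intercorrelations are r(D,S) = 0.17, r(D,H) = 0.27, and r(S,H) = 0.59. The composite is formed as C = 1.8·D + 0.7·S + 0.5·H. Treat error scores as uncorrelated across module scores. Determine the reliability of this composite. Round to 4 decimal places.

Var(C) = 1.8²·21.3² + 0.7²·9² + 0.5²·8.6² + 2·[1.26·21.3·9·0.17 + 0.9·21.3·8.6·0.27 + 0.35·9·8.6·0.59] = 1528.14 + 203.116 = 1731.25.
Because errors are independent across components, Cov(Tᵢ,Tⱼ) = Cov(Xᵢ,Xⱼ); the off-diagonal part of the true-score variance is the same as above.
True-score variance = [1.8²·21.3²·0.67 + 0.7²·9²·0.59 + 0.5²·8.6²·0.86] + 203.116 = 1024.19 + 203.116 = 1227.3.
Reliability = 1227.3 / 1731.25 = 0.7089.

0.7089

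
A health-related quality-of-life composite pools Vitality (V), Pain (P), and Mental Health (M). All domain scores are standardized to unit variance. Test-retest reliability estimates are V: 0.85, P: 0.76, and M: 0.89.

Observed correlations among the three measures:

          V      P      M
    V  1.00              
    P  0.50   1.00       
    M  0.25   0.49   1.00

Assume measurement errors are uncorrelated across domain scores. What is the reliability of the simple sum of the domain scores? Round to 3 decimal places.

0.909

Var(V+P+M) = 3 + 2·[0.50 + 0.25 + 0.49] = 3 + 2.48 = 5.48.
Under uncorrelated errors the observed covariances equal the true-score covariances, so only the own-variance terms attenuate.
True-score variance = [0.85 + 0.76 + 0.89] + 2.48 = 2.5 + 2.48 = 4.98.
Reliability = 4.98 / 5.48 = 0.909.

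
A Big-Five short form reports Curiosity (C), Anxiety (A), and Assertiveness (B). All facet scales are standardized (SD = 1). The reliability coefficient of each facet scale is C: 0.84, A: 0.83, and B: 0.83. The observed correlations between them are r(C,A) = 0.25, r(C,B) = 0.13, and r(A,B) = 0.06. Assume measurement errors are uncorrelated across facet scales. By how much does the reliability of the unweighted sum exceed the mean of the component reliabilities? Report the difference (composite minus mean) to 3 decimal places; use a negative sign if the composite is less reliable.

Var(sum) = 3 + 0.88 = 3.88; true-score variance = 2.5 + 0.88 = 3.38; composite reliability = 0.8711.
Mean component reliability = 0.8333.
Difference = 0.8711 − 0.8333 = 0.038.

0.038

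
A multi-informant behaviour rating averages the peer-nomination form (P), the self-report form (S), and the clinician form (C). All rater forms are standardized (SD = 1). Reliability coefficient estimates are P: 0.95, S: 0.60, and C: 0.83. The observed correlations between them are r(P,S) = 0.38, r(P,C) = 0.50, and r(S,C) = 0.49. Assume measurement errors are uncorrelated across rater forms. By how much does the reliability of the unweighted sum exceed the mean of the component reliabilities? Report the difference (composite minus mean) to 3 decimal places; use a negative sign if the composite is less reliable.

Var(sum) = 3 + 2.74 = 5.74; true-score variance = 2.38 + 2.74 = 5.12; composite reliability = 0.8920.
Mean component reliability = 0.7933.
Difference = 0.8920 − 0.7933 = 0.099.

0.099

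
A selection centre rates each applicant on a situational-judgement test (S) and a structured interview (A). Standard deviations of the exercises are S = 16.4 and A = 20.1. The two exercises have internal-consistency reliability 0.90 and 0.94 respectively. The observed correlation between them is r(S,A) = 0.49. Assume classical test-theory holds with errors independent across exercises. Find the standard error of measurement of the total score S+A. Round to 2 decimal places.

7.15

Var(total) = 672.97 + 323.047 = 996.017.
True-score variance = 621.833 + 323.047 = 944.881, so reliability = 0.9487.
Error variance = 996.017 − 944.881 = 51.1366; SEM = √51.1366 = 7.15.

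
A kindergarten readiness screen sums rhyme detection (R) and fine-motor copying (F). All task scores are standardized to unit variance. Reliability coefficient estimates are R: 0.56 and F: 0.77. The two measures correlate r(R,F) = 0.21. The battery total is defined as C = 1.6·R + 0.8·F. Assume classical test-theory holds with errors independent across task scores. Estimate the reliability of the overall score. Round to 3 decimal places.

0.659

Var(C) = 1.6² + 0.8² + 2·[1.28·0.21] = 3.2 + 0.5376 = 3.7376.
With uncorrelated errors the cross-covariances are all true-score covariance, so they carry over unchanged; only the diagonal terms shrink to ρᵢσᵢ².
True-score variance = [1.6²·0.56 + 0.8²·0.77] + 0.5376 = 1.9264 + 0.5376 = 2.464.
Reliability = 2.464 / 3.7376 = 0.659.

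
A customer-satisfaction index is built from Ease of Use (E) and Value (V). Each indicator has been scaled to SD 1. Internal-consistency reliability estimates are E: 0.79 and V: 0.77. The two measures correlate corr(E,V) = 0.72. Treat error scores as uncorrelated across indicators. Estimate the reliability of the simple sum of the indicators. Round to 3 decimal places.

Var(E+V) = 2 + 2·[0.72] = 2 + 1.44 = 3.44.
With uncorrelated errors the cross-covariances are all true-score covariance, so they carry over unchanged; only the diagonal terms shrink to ρᵢσᵢ².
True-score variance = [0.79 + 0.77] + 1.44 = 1.56 + 1.44 = 3.
Reliability = 3 / 3.44 = 0.872.

0.872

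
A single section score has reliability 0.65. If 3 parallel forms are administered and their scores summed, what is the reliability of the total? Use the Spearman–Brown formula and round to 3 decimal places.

ρ_k = kρ / (1 + (k−1)ρ) = 3·0.65 / (1 + 2·0.65) = 1.950 / 2.300 = 0.848.

0.848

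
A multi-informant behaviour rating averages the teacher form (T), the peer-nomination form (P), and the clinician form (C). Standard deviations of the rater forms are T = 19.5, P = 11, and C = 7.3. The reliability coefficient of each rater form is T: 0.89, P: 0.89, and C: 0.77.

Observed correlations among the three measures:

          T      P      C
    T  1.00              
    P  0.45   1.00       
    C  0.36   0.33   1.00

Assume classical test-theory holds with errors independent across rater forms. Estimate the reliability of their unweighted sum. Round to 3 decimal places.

Var(T+P+C) = 19.5² + 11² + 7.3² + 2·[19.5·11·0.45 + 19.5·7.3·0.36 + 11·7.3·0.33] = 554.54 + 348.54 = 903.08.
With uncorrelated errors the cross-covariances are all true-score covariance, so they carry over unchanged; only the diagonal terms shrink to ρᵢσᵢ².
True-score variance = [19.5²·0.89 + 11²·0.89 + 7.3²·0.77] + 348.54 = 487.146 + 348.54 = 835.686.
Reliability = 835.686 / 903.08 = 0.925.

0.925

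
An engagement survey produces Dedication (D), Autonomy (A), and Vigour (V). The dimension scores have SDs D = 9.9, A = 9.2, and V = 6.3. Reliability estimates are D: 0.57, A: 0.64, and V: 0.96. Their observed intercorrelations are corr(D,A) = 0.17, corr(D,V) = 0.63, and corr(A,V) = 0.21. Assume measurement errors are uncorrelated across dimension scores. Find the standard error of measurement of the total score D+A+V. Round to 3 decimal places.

Var(total) = 222.34 + 133.897 = 356.237.
True-score variance = 148.138 + 133.897 = 282.034, so reliability = 0.7917.
Error variance = 356.237 − 282.034 = 74.2023; SEM = √74.2023 = 8.614.

8.614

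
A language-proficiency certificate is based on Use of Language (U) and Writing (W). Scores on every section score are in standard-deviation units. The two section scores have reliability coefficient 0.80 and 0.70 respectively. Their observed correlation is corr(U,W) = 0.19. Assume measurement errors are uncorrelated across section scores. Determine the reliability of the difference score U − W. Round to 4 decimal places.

0.6914

Var(U−W) = 1 + 1 − 2·0.19 = 2 − 0.38 = 1.62.
Because errors are independent across components, Cov(Tᵢ,Tⱼ) = Cov(Xᵢ,Xⱼ); the off-diagonal part of the true-score variance is the same as above.
True-score variance = [0.80 + 0.70] − 0.38 = 1.5 − 0.38 = 1.12.
Reliability = 1.12 / 1.62 = 0.6914.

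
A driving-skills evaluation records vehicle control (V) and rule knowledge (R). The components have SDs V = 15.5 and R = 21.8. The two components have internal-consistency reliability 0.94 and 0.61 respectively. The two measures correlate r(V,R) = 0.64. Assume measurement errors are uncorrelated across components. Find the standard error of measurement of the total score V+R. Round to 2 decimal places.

14.13

Var(total) = 715.49 + 432.512 = 1148.
True-score variance = 515.731 + 432.512 = 948.243, so reliability = 0.8260.
Error variance = 1148 − 948.243 = 199.759; SEM = √199.759 = 14.13.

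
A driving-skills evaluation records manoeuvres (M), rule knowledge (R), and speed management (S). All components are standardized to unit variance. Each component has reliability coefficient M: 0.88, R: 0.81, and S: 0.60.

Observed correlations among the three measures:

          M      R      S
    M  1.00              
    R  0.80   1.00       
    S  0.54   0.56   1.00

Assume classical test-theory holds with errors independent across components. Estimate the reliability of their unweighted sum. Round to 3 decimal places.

0.896

Var(M+R+S) = 3 + 2·[0.80 + 0.54 + 0.56] = 3 + 3.8 = 6.8.
Because errors are independent across components, Cov(Tᵢ,Tⱼ) = Cov(Xᵢ,Xⱼ); the off-diagonal part of the true-score variance is the same as above.
True-score variance = [0.88 + 0.81 + 0.60] + 3.8 = 2.29 + 3.8 = 6.09.
Reliability = 6.09 / 6.8 = 0.896.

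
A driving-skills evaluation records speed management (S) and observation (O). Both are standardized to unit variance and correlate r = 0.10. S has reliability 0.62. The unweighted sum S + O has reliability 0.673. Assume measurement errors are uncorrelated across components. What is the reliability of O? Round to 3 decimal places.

Var(S+O) = 2 + 2·0.10 = 2.200.
True-score variance = ρ_S + ρ_O + 2·0.10, so 0.673 = (0.62 + ρ_O + 0.20) / 2.200.
ρ_O = 0.673·2.200 − 0.62 − 0.20 = 0.661.

0.661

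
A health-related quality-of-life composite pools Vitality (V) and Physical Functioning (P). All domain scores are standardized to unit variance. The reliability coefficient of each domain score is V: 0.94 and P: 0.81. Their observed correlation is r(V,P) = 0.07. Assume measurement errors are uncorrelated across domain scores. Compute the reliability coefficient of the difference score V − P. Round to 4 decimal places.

Var(V−P) = 1 + 1 − 2·0.07 = 2 − 0.14 = 1.86.
Under uncorrelated errors the observed covariances equal the true-score covariances, so only the own-variance terms attenuate.
True-score variance = [0.94 + 0.81] − 0.14 = 1.75 − 0.14 = 1.61.
Reliability = 1.61 / 1.86 = 0.8656.

0.8656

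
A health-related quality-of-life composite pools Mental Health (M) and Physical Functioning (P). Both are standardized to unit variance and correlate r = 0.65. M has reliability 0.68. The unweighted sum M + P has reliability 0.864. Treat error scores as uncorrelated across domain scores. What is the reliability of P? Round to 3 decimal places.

0.871

Var(M+P) = 2 + 2·0.65 = 3.300.
True-score variance = ρ_M + ρ_P + 2·0.65, so 0.864 = (0.68 + ρ_P + 1.30) / 3.300.
ρ_P = 0.864·3.300 − 0.68 − 1.30 = 0.871.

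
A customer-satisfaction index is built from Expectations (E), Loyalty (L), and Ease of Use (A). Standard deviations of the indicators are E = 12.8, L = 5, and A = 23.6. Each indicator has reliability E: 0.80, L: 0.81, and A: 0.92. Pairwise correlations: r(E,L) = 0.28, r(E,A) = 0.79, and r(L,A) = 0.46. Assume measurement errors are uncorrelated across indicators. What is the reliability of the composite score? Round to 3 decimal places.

Var(E+L+A) = 12.8² + 5² + 23.6² + 2·[12.8·5·0.28 + 12.8·23.6·0.79 + 5·23.6·0.46] = 745.8 + 621.686 = 1367.49.
Because errors are independent across components, Cov(Tᵢ,Tⱼ) = Cov(Xᵢ,Xⱼ); the off-diagonal part of the true-score variance is the same as above.
True-score variance = [12.8²·0.80 + 5²·0.81 + 23.6²·0.92] + 621.686 = 663.725 + 621.686 = 1285.41.
Reliability = 1285.41 / 1367.49 = 0.940.

0.940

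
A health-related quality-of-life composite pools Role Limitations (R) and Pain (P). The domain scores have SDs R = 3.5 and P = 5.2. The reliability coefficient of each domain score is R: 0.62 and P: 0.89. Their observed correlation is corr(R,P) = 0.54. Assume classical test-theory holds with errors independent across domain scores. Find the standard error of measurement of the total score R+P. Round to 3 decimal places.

Var(total) = 39.29 + 19.656 = 58.946.
True-score variance = 31.6606 + 19.656 = 51.3166, so reliability = 0.8706.
Error variance = 58.946 − 51.3166 = 7.6294; SEM = √7.6294 = 2.762.

2.762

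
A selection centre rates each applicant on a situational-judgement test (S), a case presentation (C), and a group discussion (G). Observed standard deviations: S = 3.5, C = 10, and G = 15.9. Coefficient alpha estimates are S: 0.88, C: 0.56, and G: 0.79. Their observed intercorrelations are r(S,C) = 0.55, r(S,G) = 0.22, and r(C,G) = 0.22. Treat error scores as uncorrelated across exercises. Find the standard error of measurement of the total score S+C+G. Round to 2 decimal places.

9.93

Var(total) = 365.06 + 132.946 = 498.006.
True-score variance = 266.5 + 132.946 = 399.446, so reliability = 0.8021.
Error variance = 498.006 − 399.446 = 98.5601; SEM = √98.5601 = 9.93.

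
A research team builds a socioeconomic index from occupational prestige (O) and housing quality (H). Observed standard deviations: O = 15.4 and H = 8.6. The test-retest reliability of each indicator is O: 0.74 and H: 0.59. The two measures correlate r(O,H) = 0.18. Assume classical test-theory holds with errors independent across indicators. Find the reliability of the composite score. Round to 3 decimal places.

0.744

Var(O+H) = 15.4² + 8.6² + 2·[15.4·8.6·0.18] = 311.12 + 47.6784 = 358.798.
Under uncorrelated errors the observed covariances equal the true-score covariances, so only the own-variance terms attenuate.
True-score variance = [15.4²·0.74 + 8.6²·0.59] + 47.6784 = 219.135 + 47.6784 = 266.813.
Reliability = 266.813 / 358.798 = 0.744.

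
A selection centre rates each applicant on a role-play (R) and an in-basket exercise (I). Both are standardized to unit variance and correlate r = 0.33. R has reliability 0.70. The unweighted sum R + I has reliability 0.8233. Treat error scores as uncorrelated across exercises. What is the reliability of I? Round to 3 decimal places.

0.830

Var(R+I) = 2 + 2·0.33 = 2.660.
True-score variance = ρ_R + ρ_I + 2·0.33, so 0.8233 = (0.70 + ρ_I + 0.66) / 2.660.
ρ_I = 0.8233·2.660 − 0.70 − 0.66 = 0.830.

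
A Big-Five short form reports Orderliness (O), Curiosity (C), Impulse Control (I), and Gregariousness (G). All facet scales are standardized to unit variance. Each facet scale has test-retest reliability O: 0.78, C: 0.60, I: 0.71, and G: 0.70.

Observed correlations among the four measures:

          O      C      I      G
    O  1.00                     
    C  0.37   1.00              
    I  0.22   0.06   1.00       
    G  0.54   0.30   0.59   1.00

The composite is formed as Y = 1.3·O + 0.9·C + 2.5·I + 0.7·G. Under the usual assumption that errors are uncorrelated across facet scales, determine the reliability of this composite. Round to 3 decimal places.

0.826

Var(Y) = 1.3² + 0.9² + 2.5² + 0.7² + 2·[1.17·0.37 + 3.25·0.22 + 0.91·0.54 + 2.25·0.06 + 0.63·0.30 + 1.75·0.59] = 9.24 + 5.9916 = 15.2316.
With uncorrelated errors the cross-covariances are all true-score covariance, so they carry over unchanged; only the diagonal terms shrink to ρᵢσᵢ².
True-score variance = [1.3²·0.78 + 0.9²·0.60 + 2.5²·0.71 + 0.7²·0.70] + 5.9916 = 6.5847 + 5.9916 = 12.5763.
Reliability = 12.5763 / 15.2316 = 0.826.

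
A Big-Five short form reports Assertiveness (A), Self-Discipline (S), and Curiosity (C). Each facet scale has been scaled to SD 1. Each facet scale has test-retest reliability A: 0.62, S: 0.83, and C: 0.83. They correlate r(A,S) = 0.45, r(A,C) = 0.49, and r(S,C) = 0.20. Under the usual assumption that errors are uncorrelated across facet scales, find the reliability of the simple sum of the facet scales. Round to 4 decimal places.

Var(A+S+C) = 3 + 2·[0.45 + 0.49 + 0.20] = 3 + 2.28 = 5.28.
Under uncorrelated errors the observed covariances equal the true-score covariances, so only the own-variance terms attenuate.
True-score variance = [0.62 + 0.83 + 0.83] + 2.28 = 2.28 + 2.28 = 4.56.
Reliability = 4.56 / 5.28 = 0.8636.

0.8636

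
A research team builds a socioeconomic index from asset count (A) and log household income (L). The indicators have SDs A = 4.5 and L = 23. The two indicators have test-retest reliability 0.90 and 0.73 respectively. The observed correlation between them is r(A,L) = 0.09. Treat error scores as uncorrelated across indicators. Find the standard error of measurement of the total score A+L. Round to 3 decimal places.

Var(total) = 549.25 + 18.63 = 567.88.
True-score variance = 404.395 + 18.63 = 423.025, so reliability = 0.7449.
Error variance = 567.88 − 423.025 = 144.855; SEM = √144.855 = 12.036.

12.036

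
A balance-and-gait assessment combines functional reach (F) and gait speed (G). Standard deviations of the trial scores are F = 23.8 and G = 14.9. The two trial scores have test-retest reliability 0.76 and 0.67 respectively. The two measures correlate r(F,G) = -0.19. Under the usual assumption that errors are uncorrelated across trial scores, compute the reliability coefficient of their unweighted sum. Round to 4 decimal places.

0.6800

Var(F+G) = 23.8² + 14.9² + 2·[23.8·14.9·(-0.19)] = 788.45 − 134.756 = 653.694.
With uncorrelated errors the cross-covariances are all true-score covariance, so they carry over unchanged; only the diagonal terms shrink to ρᵢσᵢ².
True-score variance = [23.8²·0.76 + 14.9²·0.67] − 134.756 = 579.241 − 134.756 = 444.486.
Reliability = 444.486 / 653.694 = 0.6800.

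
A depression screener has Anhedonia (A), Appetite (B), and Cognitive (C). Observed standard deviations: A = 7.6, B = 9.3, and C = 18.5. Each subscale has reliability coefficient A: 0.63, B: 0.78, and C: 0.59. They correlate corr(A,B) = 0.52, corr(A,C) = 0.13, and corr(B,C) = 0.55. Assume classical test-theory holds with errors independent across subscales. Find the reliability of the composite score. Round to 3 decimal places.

0.770

Var(A+B+C) = 7.6² + 9.3² + 18.5² + 2·[7.6·9.3·0.52 + 7.6·18.5·0.13 + 9.3·18.5·0.55] = 486.5 + 299.318 = 785.818.
Under uncorrelated errors the observed covariances equal the true-score covariances, so only the own-variance terms attenuate.
True-score variance = [7.6²·0.63 + 9.3²·0.78 + 18.5²·0.59] + 299.318 = 305.779 + 299.318 = 605.097.
Reliability = 605.097 / 785.818 = 0.770.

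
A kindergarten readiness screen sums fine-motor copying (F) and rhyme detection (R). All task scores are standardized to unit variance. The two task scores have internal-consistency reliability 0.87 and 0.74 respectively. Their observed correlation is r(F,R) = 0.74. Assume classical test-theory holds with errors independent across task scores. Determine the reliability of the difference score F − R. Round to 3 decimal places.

Var(F−R) = 1 + 1 − 2·0.74 = 2 − 1.48 = 0.52.
With uncorrelated errors the cross-covariances are all true-score covariance, so they carry over unchanged; only the diagonal terms shrink to ρᵢσᵢ².
True-score variance = [0.87 + 0.74] − 1.48 = 1.61 − 1.48 = 0.13.
Reliability = 0.13 / 0.52 = 0.250.

0.250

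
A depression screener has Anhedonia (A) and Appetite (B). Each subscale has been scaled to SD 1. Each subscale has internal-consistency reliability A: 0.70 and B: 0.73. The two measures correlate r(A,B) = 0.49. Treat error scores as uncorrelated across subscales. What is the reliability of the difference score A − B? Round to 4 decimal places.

Var(A−B) = 1 + 1 − 2·0.49 = 2 − 0.98 = 1.02.
Because errors are independent across components, Cov(Tᵢ,Tⱼ) = Cov(Xᵢ,Xⱼ); the off-diagonal part of the true-score variance is the same as above.
True-score variance = [0.70 + 0.73] − 0.98 = 1.43 − 0.98 = 0.45.
Reliability = 0.45 / 1.02 = 0.4412.

0.4412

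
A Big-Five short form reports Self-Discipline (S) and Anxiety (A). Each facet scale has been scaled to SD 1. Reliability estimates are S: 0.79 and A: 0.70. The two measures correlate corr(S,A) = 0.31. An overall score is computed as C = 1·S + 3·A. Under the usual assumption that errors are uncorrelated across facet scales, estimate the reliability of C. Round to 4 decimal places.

0.7546

Var(C) = 1 + 3² + 2·[3·0.31] = 10 + 1.86 = 11.86.
Under uncorrelated errors the observed covariances equal the true-score covariances, so only the own-variance terms attenuate.
True-score variance = [0.79 + 3²·0.70] + 1.86 = 7.09 + 1.86 = 8.95.
Reliability = 8.95 / 11.86 = 0.7546.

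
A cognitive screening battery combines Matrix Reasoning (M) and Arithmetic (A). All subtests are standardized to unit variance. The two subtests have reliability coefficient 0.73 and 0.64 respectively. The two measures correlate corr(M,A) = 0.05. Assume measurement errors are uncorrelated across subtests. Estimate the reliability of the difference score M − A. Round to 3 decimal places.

0.668

Var(M−A) = 1 + 1 − 2·0.05 = 2 − 0.1 = 1.9.
Under uncorrelated errors the observed covariances equal the true-score covariances, so only the own-variance terms attenuate.
True-score variance = [0.73 + 0.64] − 0.1 = 1.37 − 0.1 = 1.27.
Reliability = 1.27 / 1.9 = 0.668.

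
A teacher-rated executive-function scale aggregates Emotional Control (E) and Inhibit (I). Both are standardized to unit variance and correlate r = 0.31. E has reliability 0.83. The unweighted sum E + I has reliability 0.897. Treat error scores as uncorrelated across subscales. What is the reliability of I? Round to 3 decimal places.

Var(E+I) = 2 + 2·0.31 = 2.620.
True-score variance = ρ_E + ρ_I + 2·0.31, so 0.897 = (0.83 + ρ_I + 0.62) / 2.620.
ρ_I = 0.897·2.620 − 0.83 − 0.62 = 0.900.

0.900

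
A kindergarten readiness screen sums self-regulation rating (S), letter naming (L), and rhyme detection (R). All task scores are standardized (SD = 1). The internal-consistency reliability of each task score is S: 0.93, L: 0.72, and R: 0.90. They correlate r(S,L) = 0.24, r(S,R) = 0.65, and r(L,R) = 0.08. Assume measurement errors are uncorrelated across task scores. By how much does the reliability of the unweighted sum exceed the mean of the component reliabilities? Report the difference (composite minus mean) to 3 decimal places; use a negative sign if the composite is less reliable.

0.059

Var(sum) = 3 + 1.94 = 4.94; true-score variance = 2.55 + 1.94 = 4.49; composite reliability = 0.9089.
Mean component reliability = 0.8500.
Difference = 0.9089 − 0.8500 = 0.059.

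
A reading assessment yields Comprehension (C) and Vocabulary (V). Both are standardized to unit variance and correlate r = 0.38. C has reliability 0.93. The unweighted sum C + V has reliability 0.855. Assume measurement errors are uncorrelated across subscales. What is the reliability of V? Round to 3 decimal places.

0.670

Var(C+V) = 2 + 2·0.38 = 2.760.
True-score variance = ρ_C + ρ_V + 2·0.38, so 0.855 = (0.93 + ρ_V + 0.76) / 2.760.
ρ_V = 0.855·2.760 − 0.93 − 0.76 = 0.670.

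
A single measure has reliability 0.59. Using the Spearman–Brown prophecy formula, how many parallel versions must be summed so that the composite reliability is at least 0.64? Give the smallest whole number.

2

k ≥ ρ*(1−ρ₁)/(ρ₁(1−ρ*)) = 0.64·0.41 / (0.59·0.36) = 1.235.
Smallest integer k = 2.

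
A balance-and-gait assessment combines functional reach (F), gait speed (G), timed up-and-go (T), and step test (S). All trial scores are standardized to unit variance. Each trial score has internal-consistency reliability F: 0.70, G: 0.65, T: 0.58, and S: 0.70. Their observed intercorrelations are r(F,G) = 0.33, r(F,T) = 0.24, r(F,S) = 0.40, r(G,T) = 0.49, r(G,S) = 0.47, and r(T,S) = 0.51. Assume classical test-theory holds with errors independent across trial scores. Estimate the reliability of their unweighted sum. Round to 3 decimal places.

0.846

Var(F+G+T+S) = 4 + 2·[0.33 + 0.24 + 0.40 + 0.49 + 0.47 + 0.51] = 4 + 4.88 = 8.88.
Because errors are independent across components, Cov(Tᵢ,Tⱼ) = Cov(Xᵢ,Xⱼ); the off-diagonal part of the true-score variance is the same as above.
True-score variance = [0.70 + 0.65 + 0.58 + 0.70] + 4.88 = 2.63 + 4.88 = 7.51.
Reliability = 7.51 / 8.88 = 0.846.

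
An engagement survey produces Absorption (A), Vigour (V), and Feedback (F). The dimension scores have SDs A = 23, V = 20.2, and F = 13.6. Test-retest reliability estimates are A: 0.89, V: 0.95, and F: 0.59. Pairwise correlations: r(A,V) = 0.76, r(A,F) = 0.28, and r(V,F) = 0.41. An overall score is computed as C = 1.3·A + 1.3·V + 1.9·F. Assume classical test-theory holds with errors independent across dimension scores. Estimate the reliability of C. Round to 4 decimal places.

Var(C) = 1.3²·23² + 1.3²·20.2² + 1.9²·13.6² + 2·[1.69·23·20.2·0.76 + 2.47·23·13.6·0.28 + 2.47·20.2·13.6·0.41] = 2251.3 + 2182.55 = 4433.85.
Because errors are independent across components, Cov(Tᵢ,Tⱼ) = Cov(Xᵢ,Xⱼ); the off-diagonal part of the true-score variance is the same as above.
True-score variance = [1.3²·23²·0.89 + 1.3²·20.2²·0.95 + 1.9²·13.6²·0.59] + 2182.55 = 1844.72 + 2182.55 = 4027.27.
Reliability = 4027.27 / 4433.85 = 0.9083.

0.9083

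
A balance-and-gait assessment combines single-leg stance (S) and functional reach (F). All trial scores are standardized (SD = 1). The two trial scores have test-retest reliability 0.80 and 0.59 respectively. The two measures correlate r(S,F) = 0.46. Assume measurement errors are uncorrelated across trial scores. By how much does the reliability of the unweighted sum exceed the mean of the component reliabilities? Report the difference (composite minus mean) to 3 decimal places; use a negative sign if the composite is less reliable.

0.096

Var(sum) = 2 + 0.92 = 2.92; true-score variance = 1.39 + 0.92 = 2.31; composite reliability = 0.7911.
Mean component reliability = 0.6950.
Difference = 0.7911 − 0.6950 = 0.096.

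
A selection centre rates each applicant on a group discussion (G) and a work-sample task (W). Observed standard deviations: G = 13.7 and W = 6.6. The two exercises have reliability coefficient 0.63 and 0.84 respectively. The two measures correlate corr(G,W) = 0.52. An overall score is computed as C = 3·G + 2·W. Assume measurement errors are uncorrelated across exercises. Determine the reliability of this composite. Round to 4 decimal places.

0.7311

Var(C) = 3²·13.7² + 2²·6.6² + 2·[6·13.7·6.6·0.52] = 1863.45 + 564.221 = 2427.67.
With uncorrelated errors the cross-covariances are all true-score covariance, so they carry over unchanged; only the diagonal terms shrink to ρᵢσᵢ².
True-score variance = [3²·13.7²·0.63 + 2²·6.6²·0.84] + 564.221 = 1210.56 + 564.221 = 1774.78.
Reliability = 1774.78 / 2427.67 = 0.7311.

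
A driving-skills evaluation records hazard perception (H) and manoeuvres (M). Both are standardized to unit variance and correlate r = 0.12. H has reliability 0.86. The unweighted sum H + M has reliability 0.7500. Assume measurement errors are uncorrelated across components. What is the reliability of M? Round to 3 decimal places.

0.580

Var(H+M) = 2 + 2·0.12 = 2.240.
True-score variance = ρ_H + ρ_M + 2·0.12, so 0.7500 = (0.86 + ρ_M + 0.24) / 2.240.
ρ_M = 0.7500·2.240 − 0.86 − 0.24 = 0.580.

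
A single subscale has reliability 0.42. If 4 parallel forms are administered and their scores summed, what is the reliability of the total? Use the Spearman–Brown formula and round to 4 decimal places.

0.7434

ρ_k = kρ / (1 + (k−1)ρ) = 4·0.42 / (1 + 3·0.42) = 1.680 / 2.260 = 0.7434.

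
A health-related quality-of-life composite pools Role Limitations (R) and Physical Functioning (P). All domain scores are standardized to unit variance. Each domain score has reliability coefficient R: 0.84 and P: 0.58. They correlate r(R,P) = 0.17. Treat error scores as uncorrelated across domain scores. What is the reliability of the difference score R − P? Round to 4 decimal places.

Var(R−P) = 1 + 1 − 2·0.17 = 2 − 0.34 = 1.66.
Under uncorrelated errors the observed covariances equal the true-score covariances, so only the own-variance terms attenuate.
True-score variance = [0.84 + 0.58] − 0.34 = 1.42 − 0.34 = 1.08.
Reliability = 1.08 / 1.66 = 0.6506.

0.6506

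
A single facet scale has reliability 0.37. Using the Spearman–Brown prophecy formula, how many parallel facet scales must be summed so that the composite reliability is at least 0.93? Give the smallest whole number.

k ≥ ρ*(1−ρ₁)/(ρ₁(1−ρ*)) = 0.93·0.63 / (0.37·0.07) = 22.622.
Smallest integer k = 23.

23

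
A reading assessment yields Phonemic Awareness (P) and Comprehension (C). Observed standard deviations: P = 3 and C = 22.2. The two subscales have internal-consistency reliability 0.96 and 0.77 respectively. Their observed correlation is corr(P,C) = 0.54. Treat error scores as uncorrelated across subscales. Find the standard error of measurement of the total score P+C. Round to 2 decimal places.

Var(total) = 501.84 + 71.928 = 573.768.
True-score variance = 388.127 + 71.928 = 460.055, so reliability = 0.8018.
Error variance = 573.768 − 460.055 = 113.713; SEM = √113.713 = 10.66.

10.66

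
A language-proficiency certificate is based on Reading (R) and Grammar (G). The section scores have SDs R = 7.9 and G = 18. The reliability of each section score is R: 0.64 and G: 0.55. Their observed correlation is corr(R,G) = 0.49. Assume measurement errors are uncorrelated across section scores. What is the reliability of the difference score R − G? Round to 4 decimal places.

0.3189

Var(R−G) = 7.9² + 18² − 2·7.9·18·0.49 = 386.41 − 139.356 = 247.054.
Under uncorrelated errors the observed covariances equal the true-score covariances, so only the own-variance terms attenuate.
True-score variance = [7.9²·0.64 + 18²·0.55] − 139.356 = 218.142 − 139.356 = 78.7864.
Reliability = 78.7864 / 247.054 = 0.3189.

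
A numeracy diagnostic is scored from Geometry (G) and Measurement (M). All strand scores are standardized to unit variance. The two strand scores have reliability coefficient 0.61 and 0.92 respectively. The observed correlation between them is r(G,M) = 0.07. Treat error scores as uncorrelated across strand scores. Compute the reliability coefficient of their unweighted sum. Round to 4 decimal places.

Var(G+M) = 2 + 2·[0.07] = 2 + 0.14 = 2.14.
Because errors are independent across components, Cov(Tᵢ,Tⱼ) = Cov(Xᵢ,Xⱼ); the off-diagonal part of the true-score variance is the same as above.
True-score variance = [0.61 + 0.92] + 0.14 = 1.53 + 0.14 = 1.67.
Reliability = 1.67 / 2.14 = 0.7804.

0.7804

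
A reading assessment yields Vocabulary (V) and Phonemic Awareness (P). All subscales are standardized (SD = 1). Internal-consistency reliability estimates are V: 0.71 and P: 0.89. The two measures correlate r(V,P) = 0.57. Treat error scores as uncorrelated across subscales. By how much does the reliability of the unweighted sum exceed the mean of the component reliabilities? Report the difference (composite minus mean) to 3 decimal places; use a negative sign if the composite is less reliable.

Var(sum) = 2 + 1.14 = 3.14; true-score variance = 1.6 + 1.14 = 2.74; composite reliability = 0.8726.
Mean component reliability = 0.8000.
Difference = 0.8726 − 0.8000 = 0.073.

0.073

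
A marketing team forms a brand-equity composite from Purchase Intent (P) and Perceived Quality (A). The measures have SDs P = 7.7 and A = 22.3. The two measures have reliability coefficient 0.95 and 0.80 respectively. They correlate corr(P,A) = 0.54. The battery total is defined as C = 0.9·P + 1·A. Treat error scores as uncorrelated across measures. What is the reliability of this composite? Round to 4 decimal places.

Var(C) = 0.9²·7.7² + 22.3² + 2·[0.9·7.7·22.3·0.54] = 545.315 + 166.902 = 712.217.
With uncorrelated errors the cross-covariances are all true-score covariance, so they carry over unchanged; only the diagonal terms shrink to ρᵢσᵢ².
True-score variance = [0.9²·7.7²·0.95 + 22.3²·0.80] + 166.902 = 443.456 + 166.902 = 610.358.
Reliability = 610.358 / 712.217 = 0.8570.

0.8570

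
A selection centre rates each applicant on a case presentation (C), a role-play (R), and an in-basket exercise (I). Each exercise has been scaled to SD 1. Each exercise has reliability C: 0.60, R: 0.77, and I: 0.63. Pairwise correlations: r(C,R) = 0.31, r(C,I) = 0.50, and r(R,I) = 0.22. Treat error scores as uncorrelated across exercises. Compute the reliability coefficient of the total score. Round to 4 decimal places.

Var(C+R+I) = 3 + 2·[0.31 + 0.50 + 0.22] = 3 + 2.06 = 5.06.
Because errors are independent across components, Cov(Tᵢ,Tⱼ) = Cov(Xᵢ,Xⱼ); the off-diagonal part of the true-score variance is the same as above.
True-score variance = [0.60 + 0.77 + 0.63] + 2.06 = 2 + 2.06 = 4.06.
Reliability = 4.06 / 5.06 = 0.8024.

0.8024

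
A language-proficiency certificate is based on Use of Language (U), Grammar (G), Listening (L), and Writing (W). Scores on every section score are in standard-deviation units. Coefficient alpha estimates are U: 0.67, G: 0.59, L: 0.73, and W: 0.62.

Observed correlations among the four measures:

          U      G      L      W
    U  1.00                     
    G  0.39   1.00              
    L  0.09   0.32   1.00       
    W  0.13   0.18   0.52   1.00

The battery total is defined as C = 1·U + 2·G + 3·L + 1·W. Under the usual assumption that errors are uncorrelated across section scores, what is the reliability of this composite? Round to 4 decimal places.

0.8091

Var(C) = 1 + 2² + 3² + 1 + 2·[2·0.39 + 3·0.09 + 0.13 + 6·0.32 + 2·0.18 + 3·0.52] = 15 + 10.04 = 25.04.
Under uncorrelated errors the observed covariances equal the true-score covariances, so only the own-variance terms attenuate.
True-score variance = [0.67 + 2²·0.59 + 3²·0.73 + 0.62] + 10.04 = 10.22 + 10.04 = 20.26.
Reliability = 20.26 / 25.04 = 0.8091.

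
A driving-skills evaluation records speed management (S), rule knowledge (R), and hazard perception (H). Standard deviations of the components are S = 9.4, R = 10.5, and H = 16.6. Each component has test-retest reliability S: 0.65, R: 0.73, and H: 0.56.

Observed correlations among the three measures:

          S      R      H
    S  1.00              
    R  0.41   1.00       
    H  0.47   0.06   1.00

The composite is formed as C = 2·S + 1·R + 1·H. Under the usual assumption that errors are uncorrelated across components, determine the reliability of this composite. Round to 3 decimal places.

Var(C) = 2²·9.4² + 10.5² + 16.6² + 2·[2·9.4·10.5·0.41 + 2·9.4·16.6·0.47 + 10.5·16.6·0.06] = 739.25 + 476.139 = 1215.39.
Because errors are independent across components, Cov(Tᵢ,Tⱼ) = Cov(Xᵢ,Xⱼ); the off-diagonal part of the true-score variance is the same as above.
True-score variance = [2²·9.4²·0.65 + 10.5²·0.73 + 16.6²·0.56] + 476.139 = 464.532 + 476.139 = 940.671.
Reliability = 940.671 / 1215.39 = 0.774.

0.774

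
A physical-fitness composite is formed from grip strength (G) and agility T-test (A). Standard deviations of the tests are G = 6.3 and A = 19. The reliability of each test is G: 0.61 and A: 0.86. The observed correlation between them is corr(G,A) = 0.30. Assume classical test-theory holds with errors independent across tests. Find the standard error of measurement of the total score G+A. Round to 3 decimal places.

8.125

Var(total) = 400.69 + 71.82 = 472.51.
True-score variance = 334.671 + 71.82 = 406.491, so reliability = 0.8603.
Error variance = 472.51 − 406.491 = 66.0191; SEM = √66.0191 = 8.125.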